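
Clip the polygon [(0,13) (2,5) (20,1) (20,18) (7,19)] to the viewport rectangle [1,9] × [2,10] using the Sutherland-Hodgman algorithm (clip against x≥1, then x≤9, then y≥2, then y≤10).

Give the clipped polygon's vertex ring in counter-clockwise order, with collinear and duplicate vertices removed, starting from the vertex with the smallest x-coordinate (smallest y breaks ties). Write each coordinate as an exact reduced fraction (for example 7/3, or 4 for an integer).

1. After x ≥ 1: [(1,97/7) (1,9) (2,5) (20,1) (20,18) (7,19)]
2. After x ≤ 9: [(1,97/7) (1,9) (2,5) (9,31/9) (9,245/13) (7,19)]
3. After y ≥ 2: [(1,97/7) (1,9) (2,5) (9,31/9) (9,245/13) (7,19)]
4. After y ≤ 10: [(1,10) (1,9) (2,5) (9,31/9) (9,10)]
5. Canonical ring: [(1,9) (2,5) (9,31/9) (9,10) (1,10)]

Clipped polygon: [(1,9) (2,5) (9,31/9) (9,10) (1,10)]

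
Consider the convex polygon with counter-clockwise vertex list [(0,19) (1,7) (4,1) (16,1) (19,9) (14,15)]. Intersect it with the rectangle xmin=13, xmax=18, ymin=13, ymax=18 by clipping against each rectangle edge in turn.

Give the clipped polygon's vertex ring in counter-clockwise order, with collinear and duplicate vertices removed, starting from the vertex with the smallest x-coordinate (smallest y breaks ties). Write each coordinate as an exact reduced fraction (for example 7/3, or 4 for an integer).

Clipped polygon: [(13,13) (47/3,13) (14,15) (13,107/7)]

1. After x ≥ 13: [(13,107/7) (13,1) (16,1) (19,9) (14,15)]
2. After x ≤ 18: [(13,107/7) (13,1) (16,1) (18,19/3) (18,51/5) (14,15)]
3. After y ≥ 13: [(13,107/7) (13,13) (47/3,13) (14,15)]
4. After y ≤ 18: [(13,107/7) (13,13) (47/3,13) (14,15)]
5. Canonical ring: [(13,13) (47/3,13) (14,15) (13,107/7)]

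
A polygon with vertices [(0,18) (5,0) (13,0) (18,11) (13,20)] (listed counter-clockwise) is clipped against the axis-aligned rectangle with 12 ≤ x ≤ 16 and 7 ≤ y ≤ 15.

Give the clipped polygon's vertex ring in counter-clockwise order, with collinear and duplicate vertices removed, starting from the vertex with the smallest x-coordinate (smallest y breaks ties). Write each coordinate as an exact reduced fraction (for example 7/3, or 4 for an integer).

Clipped polygon: [(12,7) (16,7) (16,73/5) (142/9,15) (12,15)]

1. After x ≥ 12: [(12,258/13) (12,0) (13,0) (18,11) (13,20)]
2. After x ≤ 16: [(12,258/13) (12,0) (13,0) (16,33/5) (16,73/5) (13,20)]
3. After y ≥ 7: [(12,258/13) (12,7) (16,7) (16,73/5) (13,20)]
4. After y ≤ 15: [(12,15) (12,7) (16,7) (16,73/5) (142/9,15)]
5. Canonical ring: [(12,7) (16,7) (16,73/5) (142/9,15) (12,15)]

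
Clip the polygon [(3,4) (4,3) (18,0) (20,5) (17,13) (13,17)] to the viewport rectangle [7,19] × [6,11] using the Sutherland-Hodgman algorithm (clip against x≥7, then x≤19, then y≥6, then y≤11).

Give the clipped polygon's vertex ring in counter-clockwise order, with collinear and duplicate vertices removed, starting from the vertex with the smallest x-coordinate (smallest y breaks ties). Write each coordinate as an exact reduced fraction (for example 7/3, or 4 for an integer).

1. After x ≥ 7: [(7,46/5) (7,33/14) (18,0) (20,5) (17,13) (13,17)]
2. After x ≤ 19: [(7,46/5) (7,33/14) (18,0) (19,5/2) (19,23/3) (17,13) (13,17)]
3. After y ≥ 6: [(7,46/5) (7,6) (19,6) (19,23/3) (17,13) (13,17)]
4. After y ≤ 11: [(109/13,11) (7,46/5) (7,6) (19,6) (19,23/3) (71/4,11)]
5. Canonical ring: [(7,6) (19,6) (19,23/3) (71/4,11) (109/13,11) (7,46/5)]

Clipped polygon: [(7,6) (19,6) (19,23/3) (71/4,11) (109/13,11) (7,46/5)]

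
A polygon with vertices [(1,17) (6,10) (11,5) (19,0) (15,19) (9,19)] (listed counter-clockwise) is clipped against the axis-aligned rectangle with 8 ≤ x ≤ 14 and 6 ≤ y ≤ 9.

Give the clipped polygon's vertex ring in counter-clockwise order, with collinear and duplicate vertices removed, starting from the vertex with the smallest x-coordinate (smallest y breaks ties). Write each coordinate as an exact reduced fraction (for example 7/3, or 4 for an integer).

1. After x ≥ 8: [(8,75/4) (8,8) (11,5) (19,0) (15,19) (9,19)]
2. After x ≤ 14: [(8,75/4) (8,8) (11,5) (14,25/8) (14,19) (9,19)]
3. After y ≥ 6: [(8,75/4) (8,8) (10,6) (14,6) (14,19) (9,19)]
4. After y ≤ 9: [(8,9) (8,8) (10,6) (14,6) (14,9)]
5. Canonical ring: [(8,8) (10,6) (14,6) (14,9) (8,9)]

Clipped polygon: [(8,8) (10,6) (14,6) (14,9) (8,9)]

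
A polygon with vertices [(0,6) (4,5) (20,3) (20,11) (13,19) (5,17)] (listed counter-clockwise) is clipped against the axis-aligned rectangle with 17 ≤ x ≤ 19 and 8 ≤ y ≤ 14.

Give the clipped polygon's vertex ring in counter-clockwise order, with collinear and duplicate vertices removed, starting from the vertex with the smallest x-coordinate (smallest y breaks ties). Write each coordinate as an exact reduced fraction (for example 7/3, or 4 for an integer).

Clipped polygon: [(17,8) (19,8) (19,85/7) (139/8,14) (17,14)]

1. After x ≥ 17: [(17,27/8) (20,3) (20,11) (17,101/7)]
2. After x ≤ 19: [(17,27/8) (19,25/8) (19,85/7) (17,101/7)]
3. After y ≥ 8: [(17,8) (19,8) (19,85/7) (17,101/7)]
4. After y ≤ 14: [(17,14) (17,8) (19,8) (19,85/7) (139/8,14)]
5. Canonical ring: [(17,8) (19,8) (19,85/7) (139/8,14) (17,14)]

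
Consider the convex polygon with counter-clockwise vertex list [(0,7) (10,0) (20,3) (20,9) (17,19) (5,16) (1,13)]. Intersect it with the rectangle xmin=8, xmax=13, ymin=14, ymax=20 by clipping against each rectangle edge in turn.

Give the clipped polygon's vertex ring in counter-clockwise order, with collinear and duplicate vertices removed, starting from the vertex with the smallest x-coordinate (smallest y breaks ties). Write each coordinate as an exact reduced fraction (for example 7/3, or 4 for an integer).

Clipped polygon: [(8,14) (13,14) (13,18) (8,67/4)]

1. After x ≥ 8: [(8,7/5) (10,0) (20,3) (20,9) (17,19) (8,67/4)]
2. After x ≤ 13: [(8,7/5) (10,0) (13,9/10) (13,18) (8,67/4)]
3. After y ≥ 14: [(8,14) (13,14) (13,18) (8,67/4)]
4. After y ≤ 20: [(8,14) (13,14) (13,18) (8,67/4)]
5. Canonical ring: [(8,14) (13,14) (13,18) (8,67/4)]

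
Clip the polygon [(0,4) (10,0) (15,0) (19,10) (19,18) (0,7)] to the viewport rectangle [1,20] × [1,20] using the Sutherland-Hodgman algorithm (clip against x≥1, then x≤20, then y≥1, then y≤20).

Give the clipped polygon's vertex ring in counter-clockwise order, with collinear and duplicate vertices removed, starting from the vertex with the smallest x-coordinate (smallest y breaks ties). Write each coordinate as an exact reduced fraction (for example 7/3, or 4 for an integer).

Clipped polygon: [(1,18/5) (15/2,1) (77/5,1) (19,10) (19,18) (1,144/19)]

1. After x ≥ 1: [(1,18/5) (10,0) (15,0) (19,10) (19,18) (1,144/19)]
2. After x ≤ 20: [(1,18/5) (10,0) (15,0) (19,10) (19,18) (1,144/19)]
3. After y ≥ 1: [(1,18/5) (15/2,1) (77/5,1) (19,10) (19,18) (1,144/19)]
4. After y ≤ 20: [(1,18/5) (15/2,1) (77/5,1) (19,10) (19,18) (1,144/19)]
5. Canonical ring: [(1,18/5) (15/2,1) (77/5,1) (19,10) (19,18) (1,144/19)]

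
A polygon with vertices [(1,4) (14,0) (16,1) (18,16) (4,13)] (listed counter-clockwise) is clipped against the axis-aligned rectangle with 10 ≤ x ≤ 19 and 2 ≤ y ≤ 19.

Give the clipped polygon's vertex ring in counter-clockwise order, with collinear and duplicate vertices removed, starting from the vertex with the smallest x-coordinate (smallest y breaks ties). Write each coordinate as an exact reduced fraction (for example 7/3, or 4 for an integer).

1. After x ≥ 10: [(10,16/13) (14,0) (16,1) (18,16) (10,100/7)]
2. After x ≤ 19: [(10,16/13) (14,0) (16,1) (18,16) (10,100/7)]
3. After y ≥ 2: [(10,2) (242/15,2) (18,16) (10,100/7)]
4. After y ≤ 19: [(10,2) (242/15,2) (18,16) (10,100/7)]
5. Canonical ring: [(10,2) (242/15,2) (18,16) (10,100/7)]

Clipped polygon: [(10,2) (242/15,2) (18,16) (10,100/7)]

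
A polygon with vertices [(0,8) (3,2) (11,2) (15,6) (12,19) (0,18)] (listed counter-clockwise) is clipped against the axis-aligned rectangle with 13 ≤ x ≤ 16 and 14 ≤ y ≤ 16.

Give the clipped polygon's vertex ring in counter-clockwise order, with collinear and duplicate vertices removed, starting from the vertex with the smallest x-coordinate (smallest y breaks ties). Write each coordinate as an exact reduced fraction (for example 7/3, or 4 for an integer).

Clipped polygon: [(13,14) (171/13,14) (13,44/3)]

1. After x ≥ 13: [(13,4) (15,6) (13,44/3)]
2. After x ≤ 16: [(13,4) (15,6) (13,44/3)]
3. After y ≥ 14: [(13,14) (171/13,14) (13,44/3)]
4. After y ≤ 16: [(13,14) (171/13,14) (13,44/3)]
5. Canonical ring: [(13,14) (171/13,14) (13,44/3)]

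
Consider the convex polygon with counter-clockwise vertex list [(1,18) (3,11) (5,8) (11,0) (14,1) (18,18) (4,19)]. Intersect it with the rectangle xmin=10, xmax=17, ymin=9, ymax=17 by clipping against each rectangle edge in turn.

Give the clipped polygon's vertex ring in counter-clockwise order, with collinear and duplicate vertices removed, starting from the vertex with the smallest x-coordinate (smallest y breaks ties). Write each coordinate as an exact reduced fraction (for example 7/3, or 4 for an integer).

1. After x ≥ 10: [(10,4/3) (11,0) (14,1) (18,18) (10,130/7)]
2. After x ≤ 17: [(10,4/3) (11,0) (14,1) (17,55/4) (17,253/14) (10,130/7)]
3. After y ≥ 9: [(10,9) (270/17,9) (17,55/4) (17,253/14) (10,130/7)]
4. After y ≤ 17: [(10,17) (10,9) (270/17,9) (17,55/4) (17,17)]
5. Canonical ring: [(10,9) (270/17,9) (17,55/4) (17,17) (10,17)]

Clipped polygon: [(10,9) (270/17,9) (17,55/4) (17,17) (10,17)]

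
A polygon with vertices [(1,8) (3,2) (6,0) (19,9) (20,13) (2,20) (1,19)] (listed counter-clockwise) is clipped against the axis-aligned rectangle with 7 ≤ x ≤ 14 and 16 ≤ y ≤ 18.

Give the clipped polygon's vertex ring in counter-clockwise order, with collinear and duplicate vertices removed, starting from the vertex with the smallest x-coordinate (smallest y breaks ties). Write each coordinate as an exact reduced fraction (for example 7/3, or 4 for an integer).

Clipped polygon: [(7,16) (86/7,16) (50/7,18) (7,18)]

1. After x ≥ 7: [(7,9/13) (19,9) (20,13) (7,325/18)]
2. After x ≤ 14: [(7,9/13) (14,72/13) (14,46/3) (7,325/18)]
3. After y ≥ 16: [(7,16) (86/7,16) (7,325/18)]
4. After y ≤ 18: [(7,18) (7,16) (86/7,16) (50/7,18)]
5. Canonical ring: [(7,16) (86/7,16) (50/7,18) (7,18)]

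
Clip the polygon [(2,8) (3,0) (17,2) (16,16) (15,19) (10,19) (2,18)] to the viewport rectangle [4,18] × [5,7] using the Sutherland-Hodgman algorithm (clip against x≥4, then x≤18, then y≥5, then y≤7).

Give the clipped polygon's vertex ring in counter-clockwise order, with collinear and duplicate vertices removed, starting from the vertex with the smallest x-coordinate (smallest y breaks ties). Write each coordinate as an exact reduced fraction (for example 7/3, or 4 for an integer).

Clipped polygon: [(4,5) (235/14,5) (233/14,7) (4,7)]

1. After x ≥ 4: [(4,1/7) (17,2) (16,16) (15,19) (10,19) (4,73/4)]
2. After x ≤ 18: [(4,1/7) (17,2) (16,16) (15,19) (10,19) (4,73/4)]
3. After y ≥ 5: [(4,5) (235/14,5) (16,16) (15,19) (10,19) (4,73/4)]
4. After y ≤ 7: [(4,7) (4,5) (235/14,5) (233/14,7)]
5. Canonical ring: [(4,5) (235/14,5) (233/14,7) (4,7)]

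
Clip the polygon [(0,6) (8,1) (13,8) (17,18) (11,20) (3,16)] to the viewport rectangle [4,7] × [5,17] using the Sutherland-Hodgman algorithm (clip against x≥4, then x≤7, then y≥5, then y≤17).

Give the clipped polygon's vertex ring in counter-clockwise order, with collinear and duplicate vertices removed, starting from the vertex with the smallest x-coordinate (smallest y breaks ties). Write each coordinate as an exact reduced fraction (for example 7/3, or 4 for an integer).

Clipped polygon: [(4,5) (7,5) (7,17) (5,17) (4,33/2)]

1. After x ≥ 4: [(4,7/2) (8,1) (13,8) (17,18) (11,20) (4,33/2)]
2. After x ≤ 7: [(4,7/2) (7,13/8) (7,18) (4,33/2)]
3. After y ≥ 5: [(4,5) (7,5) (7,18) (4,33/2)]
4. After y ≤ 17: [(4,5) (7,5) (7,17) (5,17) (4,33/2)]
5. Canonical ring: [(4,5) (7,5) (7,17) (5,17) (4,33/2)]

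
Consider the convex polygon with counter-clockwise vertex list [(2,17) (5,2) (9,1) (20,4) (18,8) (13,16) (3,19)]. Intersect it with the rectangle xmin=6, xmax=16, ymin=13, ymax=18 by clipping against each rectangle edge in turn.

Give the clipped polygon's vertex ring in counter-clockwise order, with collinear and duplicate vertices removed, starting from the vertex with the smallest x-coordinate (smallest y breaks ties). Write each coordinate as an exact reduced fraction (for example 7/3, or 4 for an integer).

Clipped polygon: [(6,13) (119/8,13) (13,16) (19/3,18) (6,18)]

1. After x ≥ 6: [(6,7/4) (9,1) (20,4) (18,8) (13,16) (6,181/10)]
2. After x ≤ 16: [(6,7/4) (9,1) (16,32/11) (16,56/5) (13,16) (6,181/10)]
3. After y ≥ 13: [(6,13) (119/8,13) (13,16) (6,181/10)]
4. After y ≤ 18: [(6,18) (6,13) (119/8,13) (13,16) (19/3,18)]
5. Canonical ring: [(6,13) (119/8,13) (13,16) (19/3,18) (6,18)]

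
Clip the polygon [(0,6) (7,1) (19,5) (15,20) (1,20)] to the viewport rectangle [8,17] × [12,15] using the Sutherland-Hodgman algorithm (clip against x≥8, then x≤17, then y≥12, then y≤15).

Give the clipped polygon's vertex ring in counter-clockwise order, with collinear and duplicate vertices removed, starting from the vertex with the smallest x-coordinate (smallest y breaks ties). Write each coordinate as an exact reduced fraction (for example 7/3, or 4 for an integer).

Clipped polygon: [(8,12) (17,12) (17,25/2) (49/3,15) (8,15)]

1. After x ≥ 8: [(8,4/3) (19,5) (15,20) (8,20)]
2. After x ≤ 17: [(8,4/3) (17,13/3) (17,25/2) (15,20) (8,20)]
3. After y ≥ 12: [(8,12) (17,12) (17,25/2) (15,20) (8,20)]
4. After y ≤ 15: [(8,15) (8,12) (17,12) (17,25/2) (49/3,15)]
5. Canonical ring: [(8,12) (17,12) (17,25/2) (49/3,15) (8,15)]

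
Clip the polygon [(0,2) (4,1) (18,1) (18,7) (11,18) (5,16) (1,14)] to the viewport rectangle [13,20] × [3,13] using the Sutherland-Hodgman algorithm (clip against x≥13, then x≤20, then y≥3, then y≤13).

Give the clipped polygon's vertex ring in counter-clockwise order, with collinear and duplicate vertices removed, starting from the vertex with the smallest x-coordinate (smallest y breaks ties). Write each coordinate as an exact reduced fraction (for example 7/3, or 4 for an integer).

1. After x ≥ 13: [(13,1) (18,1) (18,7) (13,104/7)]
2. After x ≤ 20: [(13,1) (18,1) (18,7) (13,104/7)]
3. After y ≥ 3: [(13,3) (18,3) (18,7) (13,104/7)]
4. After y ≤ 13: [(13,13) (13,3) (18,3) (18,7) (156/11,13)]
5. Canonical ring: [(13,3) (18,3) (18,7) (156/11,13) (13,13)]

Clipped polygon: [(13,3) (18,3) (18,7) (156/11,13) (13,13)]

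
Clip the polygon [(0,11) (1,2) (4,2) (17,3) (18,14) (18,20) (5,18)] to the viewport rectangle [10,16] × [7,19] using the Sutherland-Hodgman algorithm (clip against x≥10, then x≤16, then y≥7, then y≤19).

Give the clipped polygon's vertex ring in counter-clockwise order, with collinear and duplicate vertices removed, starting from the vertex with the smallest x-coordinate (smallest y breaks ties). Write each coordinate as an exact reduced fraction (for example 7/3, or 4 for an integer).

1. After x ≥ 10: [(10,32/13) (17,3) (18,14) (18,20) (10,244/13)]
2. After x ≤ 16: [(10,32/13) (16,38/13) (16,256/13) (10,244/13)]
3. After y ≥ 7: [(10,7) (16,7) (16,256/13) (10,244/13)]
4. After y ≤ 19: [(10,7) (16,7) (16,19) (23/2,19) (10,244/13)]
5. Canonical ring: [(10,7) (16,7) (16,19) (23/2,19) (10,244/13)]

Clipped polygon: [(10,7) (16,7) (16,19) (23/2,19) (10,244/13)]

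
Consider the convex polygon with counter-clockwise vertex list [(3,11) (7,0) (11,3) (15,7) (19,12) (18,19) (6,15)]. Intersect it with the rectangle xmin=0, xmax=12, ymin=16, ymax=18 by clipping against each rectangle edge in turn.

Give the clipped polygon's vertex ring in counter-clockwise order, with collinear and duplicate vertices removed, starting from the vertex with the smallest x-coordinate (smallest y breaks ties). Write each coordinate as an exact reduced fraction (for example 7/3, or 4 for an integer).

Clipped polygon: [(9,16) (12,16) (12,17)]

1. After x ≥ 0: [(3,11) (7,0) (11,3) (15,7) (19,12) (18,19) (6,15)]
2. After x ≤ 12: [(3,11) (7,0) (11,3) (12,4) (12,17) (6,15)]
3. After y ≥ 16: [(12,16) (12,17) (9,16)]
4. After y ≤ 18: [(12,16) (12,17) (9,16)]
5. Canonical ring: [(9,16) (12,16) (12,17)]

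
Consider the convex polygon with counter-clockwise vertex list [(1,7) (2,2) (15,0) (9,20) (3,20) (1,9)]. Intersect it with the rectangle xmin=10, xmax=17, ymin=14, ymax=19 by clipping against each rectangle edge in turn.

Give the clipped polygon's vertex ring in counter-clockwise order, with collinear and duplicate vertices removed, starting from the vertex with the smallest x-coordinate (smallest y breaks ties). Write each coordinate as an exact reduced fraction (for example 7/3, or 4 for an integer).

1. After x ≥ 10: [(10,10/13) (15,0) (10,50/3)]
2. After x ≤ 17: [(10,10/13) (15,0) (10,50/3)]
3. After y ≥ 14: [(10,14) (54/5,14) (10,50/3)]
4. After y ≤ 19: [(10,14) (54/5,14) (10,50/3)]
5. Canonical ring: [(10,14) (54/5,14) (10,50/3)]

Clipped polygon: [(10,14) (54/5,14) (10,50/3)]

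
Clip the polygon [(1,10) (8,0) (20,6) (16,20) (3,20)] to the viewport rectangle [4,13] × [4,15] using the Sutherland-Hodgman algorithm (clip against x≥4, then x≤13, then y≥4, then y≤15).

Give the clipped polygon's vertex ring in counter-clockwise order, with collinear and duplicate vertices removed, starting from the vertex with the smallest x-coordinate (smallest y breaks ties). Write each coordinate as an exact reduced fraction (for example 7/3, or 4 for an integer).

Clipped polygon: [(4,40/7) (26/5,4) (13,4) (13,15) (4,15)]

1. After x ≥ 4: [(4,40/7) (8,0) (20,6) (16,20) (4,20)]
2. After x ≤ 13: [(4,40/7) (8,0) (13,5/2) (13,20) (4,20)]
3. After y ≥ 4: [(4,40/7) (26/5,4) (13,4) (13,20) (4,20)]
4. After y ≤ 15: [(4,15) (4,40/7) (26/5,4) (13,4) (13,15)]
5. Canonical ring: [(4,40/7) (26/5,4) (13,4) (13,15) (4,15)]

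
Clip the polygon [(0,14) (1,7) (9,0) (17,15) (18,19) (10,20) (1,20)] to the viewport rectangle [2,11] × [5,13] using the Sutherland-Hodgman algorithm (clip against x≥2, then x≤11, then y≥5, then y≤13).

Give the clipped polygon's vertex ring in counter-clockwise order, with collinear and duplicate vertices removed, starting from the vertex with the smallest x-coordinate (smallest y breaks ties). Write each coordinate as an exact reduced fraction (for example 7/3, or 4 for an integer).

Clipped polygon: [(2,49/8) (23/7,5) (11,5) (11,13) (2,13)]

1. After x ≥ 2: [(2,49/8) (9,0) (17,15) (18,19) (10,20) (2,20)]
2. After x ≤ 11: [(2,49/8) (9,0) (11,15/4) (11,159/8) (10,20) (2,20)]
3. After y ≥ 5: [(2,49/8) (23/7,5) (11,5) (11,159/8) (10,20) (2,20)]
4. After y ≤ 13: [(2,13) (2,49/8) (23/7,5) (11,5) (11,13)]
5. Canonical ring: [(2,49/8) (23/7,5) (11,5) (11,13) (2,13)]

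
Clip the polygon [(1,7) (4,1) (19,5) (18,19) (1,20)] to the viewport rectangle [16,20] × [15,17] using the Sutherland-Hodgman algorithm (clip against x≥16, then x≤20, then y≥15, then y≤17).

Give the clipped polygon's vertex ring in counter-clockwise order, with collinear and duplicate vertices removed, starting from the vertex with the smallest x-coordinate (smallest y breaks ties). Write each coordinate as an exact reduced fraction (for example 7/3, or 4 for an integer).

Clipped polygon: [(16,15) (128/7,15) (127/7,17) (16,17)]

1. After x ≥ 16: [(16,21/5) (19,5) (18,19) (16,325/17)]
2. After x ≤ 20: [(16,21/5) (19,5) (18,19) (16,325/17)]
3. After y ≥ 15: [(16,15) (128/7,15) (18,19) (16,325/17)]
4. After y ≤ 17: [(16,17) (16,15) (128/7,15) (127/7,17)]
5. Canonical ring: [(16,15) (128/7,15) (127/7,17) (16,17)]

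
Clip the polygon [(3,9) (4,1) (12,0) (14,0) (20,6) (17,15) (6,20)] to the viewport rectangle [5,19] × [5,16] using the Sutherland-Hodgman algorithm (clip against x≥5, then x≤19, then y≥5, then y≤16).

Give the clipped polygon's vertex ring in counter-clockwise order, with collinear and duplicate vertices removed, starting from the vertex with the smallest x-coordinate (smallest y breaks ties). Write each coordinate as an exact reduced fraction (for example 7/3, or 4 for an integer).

Clipped polygon: [(5,5) (19,5) (19,9) (17,15) (74/5,16) (5,16)]

1. After x ≥ 5: [(5,49/3) (5,7/8) (12,0) (14,0) (20,6) (17,15) (6,20)]
2. After x ≤ 19: [(5,49/3) (5,7/8) (12,0) (14,0) (19,5) (19,9) (17,15) (6,20)]
3. After y ≥ 5: [(5,49/3) (5,5) (19,5) (19,5) (19,9) (17,15) (6,20)]
4. After y ≤ 16: [(5,16) (5,5) (19,5) (19,5) (19,9) (17,15) (74/5,16)]
5. Canonical ring: [(5,5) (19,5) (19,9) (17,15) (74/5,16) (5,16)]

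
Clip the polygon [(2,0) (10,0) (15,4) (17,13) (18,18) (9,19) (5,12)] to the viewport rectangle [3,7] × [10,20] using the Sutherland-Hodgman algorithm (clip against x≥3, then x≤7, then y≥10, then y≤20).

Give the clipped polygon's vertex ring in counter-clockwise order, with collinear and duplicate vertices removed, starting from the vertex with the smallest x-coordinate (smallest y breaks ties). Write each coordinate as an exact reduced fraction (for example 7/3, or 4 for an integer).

Clipped polygon: [(9/2,10) (7,10) (7,31/2) (5,12)]

1. After x ≥ 3: [(3,4) (3,0) (10,0) (15,4) (17,13) (18,18) (9,19) (5,12)]
2. After x ≤ 7: [(3,4) (3,0) (7,0) (7,31/2) (5,12)]
3. After y ≥ 10: [(9/2,10) (7,10) (7,31/2) (5,12)]
4. After y ≤ 20: [(9/2,10) (7,10) (7,31/2) (5,12)]
5. Canonical ring: [(9/2,10) (7,10) (7,31/2) (5,12)]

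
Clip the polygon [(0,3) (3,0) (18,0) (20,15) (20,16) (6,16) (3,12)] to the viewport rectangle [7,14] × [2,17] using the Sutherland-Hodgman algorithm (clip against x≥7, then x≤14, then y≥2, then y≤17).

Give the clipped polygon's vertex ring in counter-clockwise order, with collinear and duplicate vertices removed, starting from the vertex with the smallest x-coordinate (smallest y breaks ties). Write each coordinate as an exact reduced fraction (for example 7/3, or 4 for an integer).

1. After x ≥ 7: [(7,0) (18,0) (20,15) (20,16) (7,16)]
2. After x ≤ 14: [(7,0) (14,0) (14,16) (7,16)]
3. After y ≥ 2: [(7,2) (14,2) (14,16) (7,16)]
4. After y ≤ 17: [(7,2) (14,2) (14,16) (7,16)]
5. Canonical ring: [(7,2) (14,2) (14,16) (7,16)]

Clipped polygon: [(7,2) (14,2) (14,16) (7,16)]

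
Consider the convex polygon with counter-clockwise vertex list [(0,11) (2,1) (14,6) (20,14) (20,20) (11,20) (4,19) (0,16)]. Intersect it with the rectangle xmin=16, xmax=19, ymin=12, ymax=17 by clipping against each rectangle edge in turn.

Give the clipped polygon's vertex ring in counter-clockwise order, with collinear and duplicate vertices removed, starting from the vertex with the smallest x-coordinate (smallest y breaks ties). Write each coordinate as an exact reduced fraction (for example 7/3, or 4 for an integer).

Clipped polygon: [(16,12) (37/2,12) (19,38/3) (19,17) (16,17)]

1. After x ≥ 16: [(16,26/3) (20,14) (20,20) (16,20)]
2. After x ≤ 19: [(16,26/3) (19,38/3) (19,20) (16,20)]
3. After y ≥ 12: [(16,12) (37/2,12) (19,38/3) (19,20) (16,20)]
4. After y ≤ 17: [(16,17) (16,12) (37/2,12) (19,38/3) (19,17)]
5. Canonical ring: [(16,12) (37/2,12) (19,38/3) (19,17) (16,17)]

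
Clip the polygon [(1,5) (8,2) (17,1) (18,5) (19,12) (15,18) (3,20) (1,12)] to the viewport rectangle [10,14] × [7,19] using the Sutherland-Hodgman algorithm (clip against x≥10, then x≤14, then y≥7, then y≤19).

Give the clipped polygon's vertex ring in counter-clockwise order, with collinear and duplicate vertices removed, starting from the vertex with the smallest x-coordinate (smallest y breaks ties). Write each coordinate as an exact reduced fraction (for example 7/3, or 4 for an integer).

Clipped polygon: [(10,7) (14,7) (14,109/6) (10,113/6)]

1. After x ≥ 10: [(10,16/9) (17,1) (18,5) (19,12) (15,18) (10,113/6)]
2. After x ≤ 14: [(10,16/9) (14,4/3) (14,109/6) (10,113/6)]
3. After y ≥ 7: [(10,7) (14,7) (14,109/6) (10,113/6)]
4. After y ≤ 19: [(10,7) (14,7) (14,109/6) (10,113/6)]
5. Canonical ring: [(10,7) (14,7) (14,109/6) (10,113/6)]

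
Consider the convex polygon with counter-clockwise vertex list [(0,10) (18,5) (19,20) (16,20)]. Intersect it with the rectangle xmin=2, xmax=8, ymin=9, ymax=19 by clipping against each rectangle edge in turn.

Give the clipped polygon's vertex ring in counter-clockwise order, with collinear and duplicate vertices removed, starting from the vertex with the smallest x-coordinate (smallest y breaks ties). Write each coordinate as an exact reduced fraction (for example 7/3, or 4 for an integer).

1. After x ≥ 2: [(2,45/4) (2,85/9) (18,5) (19,20) (16,20)]
2. After x ≤ 8: [(8,15) (2,45/4) (2,85/9) (8,70/9)]
3. After y ≥ 9: [(8,9) (8,15) (2,45/4) (2,85/9) (18/5,9)]
4. After y ≤ 19: [(8,9) (8,15) (2,45/4) (2,85/9) (18/5,9)]
5. Canonical ring: [(2,85/9) (18/5,9) (8,9) (8,15) (2,45/4)]

Clipped polygon: [(2,85/9) (18/5,9) (8,9) (8,15) (2,45/4)]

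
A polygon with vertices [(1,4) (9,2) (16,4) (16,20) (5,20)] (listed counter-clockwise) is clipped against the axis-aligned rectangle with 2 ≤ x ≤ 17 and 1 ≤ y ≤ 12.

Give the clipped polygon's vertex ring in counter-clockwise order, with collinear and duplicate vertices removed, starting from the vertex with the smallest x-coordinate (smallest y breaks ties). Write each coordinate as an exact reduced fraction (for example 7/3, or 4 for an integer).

Clipped polygon: [(2,15/4) (9,2) (16,4) (16,12) (3,12) (2,8)]

1. After x ≥ 2: [(2,8) (2,15/4) (9,2) (16,4) (16,20) (5,20)]
2. After x ≤ 17: [(2,8) (2,15/4) (9,2) (16,4) (16,20) (5,20)]
3. After y ≥ 1: [(2,8) (2,15/4) (9,2) (16,4) (16,20) (5,20)]
4. After y ≤ 12: [(3,12) (2,8) (2,15/4) (9,2) (16,4) (16,12)]
5. Canonical ring: [(2,15/4) (9,2) (16,4) (16,12) (3,12) (2,8)]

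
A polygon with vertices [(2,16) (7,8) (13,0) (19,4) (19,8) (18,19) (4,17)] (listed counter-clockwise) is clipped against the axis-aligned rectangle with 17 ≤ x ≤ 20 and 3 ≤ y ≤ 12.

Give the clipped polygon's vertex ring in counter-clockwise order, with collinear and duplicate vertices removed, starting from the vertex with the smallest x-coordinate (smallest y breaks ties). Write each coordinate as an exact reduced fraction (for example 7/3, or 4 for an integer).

1. After x ≥ 17: [(17,8/3) (19,4) (19,8) (18,19) (17,132/7)]
2. After x ≤ 20: [(17,8/3) (19,4) (19,8) (18,19) (17,132/7)]
3. After y ≥ 3: [(17,3) (35/2,3) (19,4) (19,8) (18,19) (17,132/7)]
4. After y ≤ 12: [(17,12) (17,3) (35/2,3) (19,4) (19,8) (205/11,12)]
5. Canonical ring: [(17,3) (35/2,3) (19,4) (19,8) (205/11,12) (17,12)]

Clipped polygon: [(17,3) (35/2,3) (19,4) (19,8) (205/11,12) (17,12)]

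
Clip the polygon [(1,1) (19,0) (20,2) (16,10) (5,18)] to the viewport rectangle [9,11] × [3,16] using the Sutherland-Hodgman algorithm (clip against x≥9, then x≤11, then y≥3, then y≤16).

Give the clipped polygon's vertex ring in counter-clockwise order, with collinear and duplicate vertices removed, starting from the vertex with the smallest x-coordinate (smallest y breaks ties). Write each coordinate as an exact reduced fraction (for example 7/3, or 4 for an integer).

Clipped polygon: [(9,3) (11,3) (11,150/11) (9,166/11)]

1. After x ≥ 9: [(9,5/9) (19,0) (20,2) (16,10) (9,166/11)]
2. After x ≤ 11: [(9,5/9) (11,4/9) (11,150/11) (9,166/11)]
3. After y ≥ 3: [(9,3) (11,3) (11,150/11) (9,166/11)]
4. After y ≤ 16: [(9,3) (11,3) (11,150/11) (9,166/11)]
5. Canonical ring: [(9,3) (11,3) (11,150/11) (9,166/11)]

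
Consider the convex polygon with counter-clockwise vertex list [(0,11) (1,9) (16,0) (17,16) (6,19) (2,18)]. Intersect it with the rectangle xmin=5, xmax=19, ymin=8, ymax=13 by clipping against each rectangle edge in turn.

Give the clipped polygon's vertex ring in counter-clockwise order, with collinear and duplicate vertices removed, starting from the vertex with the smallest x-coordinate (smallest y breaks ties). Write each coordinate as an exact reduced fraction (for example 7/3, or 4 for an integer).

1. After x ≥ 5: [(5,33/5) (16,0) (17,16) (6,19) (5,75/4)]
2. After x ≤ 19: [(5,33/5) (16,0) (17,16) (6,19) (5,75/4)]
3. After y ≥ 8: [(5,8) (33/2,8) (17,16) (6,19) (5,75/4)]
4. After y ≤ 13: [(5,13) (5,8) (33/2,8) (269/16,13)]
5. Canonical ring: [(5,8) (33/2,8) (269/16,13) (5,13)]

Clipped polygon: [(5,8) (33/2,8) (269/16,13) (5,13)]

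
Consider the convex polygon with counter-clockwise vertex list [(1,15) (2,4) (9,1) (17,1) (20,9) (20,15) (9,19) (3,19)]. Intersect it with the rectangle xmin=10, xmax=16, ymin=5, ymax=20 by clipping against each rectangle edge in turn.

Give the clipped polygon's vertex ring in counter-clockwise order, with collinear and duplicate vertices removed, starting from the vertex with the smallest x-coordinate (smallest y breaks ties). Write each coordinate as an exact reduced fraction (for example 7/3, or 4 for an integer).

Clipped polygon: [(10,5) (16,5) (16,181/11) (10,205/11)]

1. After x ≥ 10: [(10,1) (17,1) (20,9) (20,15) (10,205/11)]
2. After x ≤ 16: [(10,1) (16,1) (16,181/11) (10,205/11)]
3. After y ≥ 5: [(10,5) (16,5) (16,181/11) (10,205/11)]
4. After y ≤ 20: [(10,5) (16,5) (16,181/11) (10,205/11)]
5. Canonical ring: [(10,5) (16,5) (16,181/11) (10,205/11)]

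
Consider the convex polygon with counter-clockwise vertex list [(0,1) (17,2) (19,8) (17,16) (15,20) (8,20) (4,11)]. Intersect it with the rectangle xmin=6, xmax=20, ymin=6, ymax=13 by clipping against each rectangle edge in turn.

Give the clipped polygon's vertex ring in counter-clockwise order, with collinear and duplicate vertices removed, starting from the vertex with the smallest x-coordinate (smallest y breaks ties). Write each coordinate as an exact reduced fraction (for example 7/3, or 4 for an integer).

1. After x ≥ 6: [(6,23/17) (17,2) (19,8) (17,16) (15,20) (8,20) (6,31/2)]
2. After x ≤ 20: [(6,23/17) (17,2) (19,8) (17,16) (15,20) (8,20) (6,31/2)]
3. After y ≥ 6: [(6,6) (55/3,6) (19,8) (17,16) (15,20) (8,20) (6,31/2)]
4. After y ≤ 13: [(6,13) (6,6) (55/3,6) (19,8) (71/4,13)]
5. Canonical ring: [(6,6) (55/3,6) (19,8) (71/4,13) (6,13)]

Clipped polygon: [(6,6) (55/3,6) (19,8) (71/4,13) (6,13)]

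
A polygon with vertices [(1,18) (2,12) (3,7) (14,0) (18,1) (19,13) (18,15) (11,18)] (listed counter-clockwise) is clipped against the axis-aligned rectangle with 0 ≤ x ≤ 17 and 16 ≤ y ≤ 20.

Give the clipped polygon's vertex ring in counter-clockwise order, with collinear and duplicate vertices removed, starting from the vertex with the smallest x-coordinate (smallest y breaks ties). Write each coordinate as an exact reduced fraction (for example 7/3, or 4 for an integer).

1. After x ≥ 0: [(1,18) (2,12) (3,7) (14,0) (18,1) (19,13) (18,15) (11,18)]
2. After x ≤ 17: [(1,18) (2,12) (3,7) (14,0) (17,3/4) (17,108/7) (11,18)]
3. After y ≥ 16: [(1,18) (4/3,16) (47/3,16) (11,18)]
4. After y ≤ 20: [(1,18) (4/3,16) (47/3,16) (11,18)]
5. Canonical ring: [(1,18) (4/3,16) (47/3,16) (11,18)]

Clipped polygon: [(1,18) (4/3,16) (47/3,16) (11,18)]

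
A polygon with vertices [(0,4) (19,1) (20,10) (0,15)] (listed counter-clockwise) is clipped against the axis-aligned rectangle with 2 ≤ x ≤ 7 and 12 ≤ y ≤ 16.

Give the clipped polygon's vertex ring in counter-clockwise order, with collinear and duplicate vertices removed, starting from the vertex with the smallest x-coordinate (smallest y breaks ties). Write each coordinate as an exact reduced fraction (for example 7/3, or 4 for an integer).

1. After x ≥ 2: [(2,70/19) (19,1) (20,10) (2,29/2)]
2. After x ≤ 7: [(2,70/19) (7,55/19) (7,53/4) (2,29/2)]
3. After y ≥ 12: [(2,12) (7,12) (7,53/4) (2,29/2)]
4. After y ≤ 16: [(2,12) (7,12) (7,53/4) (2,29/2)]
5. Canonical ring: [(2,12) (7,12) (7,53/4) (2,29/2)]

Clipped polygon: [(2,12) (7,12) (7,53/4) (2,29/2)]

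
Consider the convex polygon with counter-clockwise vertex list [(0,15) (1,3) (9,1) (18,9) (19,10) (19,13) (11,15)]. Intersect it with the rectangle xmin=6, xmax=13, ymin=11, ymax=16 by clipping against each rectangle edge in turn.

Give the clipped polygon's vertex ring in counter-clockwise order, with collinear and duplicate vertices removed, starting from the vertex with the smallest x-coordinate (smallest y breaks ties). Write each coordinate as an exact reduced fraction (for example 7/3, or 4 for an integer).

1. After x ≥ 6: [(6,15) (6,7/4) (9,1) (18,9) (19,10) (19,13) (11,15)]
2. After x ≤ 13: [(6,15) (6,7/4) (9,1) (13,41/9) (13,29/2) (11,15)]
3. After y ≥ 11: [(6,15) (6,11) (13,11) (13,29/2) (11,15)]
4. After y ≤ 16: [(6,15) (6,11) (13,11) (13,29/2) (11,15)]
5. Canonical ring: [(6,11) (13,11) (13,29/2) (11,15) (6,15)]

Clipped polygon: [(6,11) (13,11) (13,29/2) (11,15) (6,15)]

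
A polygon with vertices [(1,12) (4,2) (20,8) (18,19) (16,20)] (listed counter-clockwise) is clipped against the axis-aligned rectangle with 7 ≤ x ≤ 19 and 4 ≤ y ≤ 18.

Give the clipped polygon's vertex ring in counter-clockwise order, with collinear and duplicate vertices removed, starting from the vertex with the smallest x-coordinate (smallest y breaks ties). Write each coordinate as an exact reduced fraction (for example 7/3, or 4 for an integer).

Clipped polygon: [(7,4) (28/3,4) (19,61/8) (19,27/2) (200/11,18) (49/4,18) (7,76/5)]

1. After x ≥ 7: [(7,76/5) (7,25/8) (20,8) (18,19) (16,20)]
2. After x ≤ 19: [(7,76/5) (7,25/8) (19,61/8) (19,27/2) (18,19) (16,20)]
3. After y ≥ 4: [(7,76/5) (7,4) (28/3,4) (19,61/8) (19,27/2) (18,19) (16,20)]
4. After y ≤ 18: [(49/4,18) (7,76/5) (7,4) (28/3,4) (19,61/8) (19,27/2) (200/11,18)]
5. Canonical ring: [(7,4) (28/3,4) (19,61/8) (19,27/2) (200/11,18) (49/4,18) (7,76/5)]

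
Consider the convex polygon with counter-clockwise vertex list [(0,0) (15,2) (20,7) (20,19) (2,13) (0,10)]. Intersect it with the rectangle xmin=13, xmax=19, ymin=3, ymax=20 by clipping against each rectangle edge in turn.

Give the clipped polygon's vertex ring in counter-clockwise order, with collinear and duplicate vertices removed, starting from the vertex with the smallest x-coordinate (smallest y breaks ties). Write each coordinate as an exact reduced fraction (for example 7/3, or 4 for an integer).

Clipped polygon: [(13,3) (16,3) (19,6) (19,56/3) (13,50/3)]

1. After x ≥ 13: [(13,26/15) (15,2) (20,7) (20,19) (13,50/3)]
2. After x ≤ 19: [(13,26/15) (15,2) (19,6) (19,56/3) (13,50/3)]
3. After y ≥ 3: [(13,3) (16,3) (19,6) (19,56/3) (13,50/3)]
4. After y ≤ 20: [(13,3) (16,3) (19,6) (19,56/3) (13,50/3)]
5. Canonical ring: [(13,3) (16,3) (19,6) (19,56/3) (13,50/3)]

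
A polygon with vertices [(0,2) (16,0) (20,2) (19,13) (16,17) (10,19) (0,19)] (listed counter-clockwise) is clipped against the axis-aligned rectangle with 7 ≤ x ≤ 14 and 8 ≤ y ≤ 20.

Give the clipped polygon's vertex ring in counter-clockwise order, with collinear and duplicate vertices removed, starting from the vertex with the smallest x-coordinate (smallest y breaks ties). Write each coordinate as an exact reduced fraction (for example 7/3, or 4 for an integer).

Clipped polygon: [(7,8) (14,8) (14,53/3) (10,19) (7,19)]

1. After x ≥ 7: [(7,9/8) (16,0) (20,2) (19,13) (16,17) (10,19) (7,19)]
2. After x ≤ 14: [(7,9/8) (14,1/4) (14,53/3) (10,19) (7,19)]
3. After y ≥ 8: [(7,8) (14,8) (14,53/3) (10,19) (7,19)]
4. After y ≤ 20: [(7,8) (14,8) (14,53/3) (10,19) (7,19)]
5. Canonical ring: [(7,8) (14,8) (14,53/3) (10,19) (7,19)]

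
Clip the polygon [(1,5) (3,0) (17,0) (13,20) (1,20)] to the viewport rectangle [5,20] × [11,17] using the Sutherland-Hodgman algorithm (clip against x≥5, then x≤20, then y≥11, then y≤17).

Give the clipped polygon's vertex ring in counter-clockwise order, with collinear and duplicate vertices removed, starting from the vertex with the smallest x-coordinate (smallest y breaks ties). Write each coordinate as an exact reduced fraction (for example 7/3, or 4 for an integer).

1. After x ≥ 5: [(5,0) (17,0) (13,20) (5,20)]
2. After x ≤ 20: [(5,0) (17,0) (13,20) (5,20)]
3. After y ≥ 11: [(5,11) (74/5,11) (13,20) (5,20)]
4. After y ≤ 17: [(5,17) (5,11) (74/5,11) (68/5,17)]
5. Canonical ring: [(5,11) (74/5,11) (68/5,17) (5,17)]

Clipped polygon: [(5,11) (74/5,11) (68/5,17) (5,17)]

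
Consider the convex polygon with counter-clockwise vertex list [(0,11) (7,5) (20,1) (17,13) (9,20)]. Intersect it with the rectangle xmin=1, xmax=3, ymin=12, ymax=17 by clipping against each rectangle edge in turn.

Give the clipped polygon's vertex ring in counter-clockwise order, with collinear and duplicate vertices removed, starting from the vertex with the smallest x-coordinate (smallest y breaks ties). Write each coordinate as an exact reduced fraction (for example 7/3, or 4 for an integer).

Clipped polygon: [(1,12) (3,12) (3,14)]

1. After x ≥ 1: [(1,12) (1,71/7) (7,5) (20,1) (17,13) (9,20)]
2. After x ≤ 3: [(3,14) (1,12) (1,71/7) (3,59/7)]
3. After y ≥ 12: [(3,12) (3,14) (1,12) (1,12)]
4. After y ≤ 17: [(3,12) (3,14) (1,12) (1,12)]
5. Canonical ring: [(1,12) (3,12) (3,14)]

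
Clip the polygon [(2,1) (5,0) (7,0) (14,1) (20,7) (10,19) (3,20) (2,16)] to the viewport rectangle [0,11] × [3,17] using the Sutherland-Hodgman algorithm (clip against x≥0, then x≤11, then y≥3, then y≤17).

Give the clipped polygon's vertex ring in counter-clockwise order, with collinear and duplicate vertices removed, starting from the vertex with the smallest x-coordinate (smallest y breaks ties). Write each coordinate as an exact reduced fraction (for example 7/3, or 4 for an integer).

Clipped polygon: [(2,3) (11,3) (11,17) (9/4,17) (2,16)]

1. After x ≥ 0: [(2,1) (5,0) (7,0) (14,1) (20,7) (10,19) (3,20) (2,16)]
2. After x ≤ 11: [(2,1) (5,0) (7,0) (11,4/7) (11,89/5) (10,19) (3,20) (2,16)]
3. After y ≥ 3: [(2,3) (11,3) (11,89/5) (10,19) (3,20) (2,16)]
4. After y ≤ 17: [(2,3) (11,3) (11,17) (9/4,17) (2,16)]
5. Canonical ring: [(2,3) (11,3) (11,17) (9/4,17) (2,16)]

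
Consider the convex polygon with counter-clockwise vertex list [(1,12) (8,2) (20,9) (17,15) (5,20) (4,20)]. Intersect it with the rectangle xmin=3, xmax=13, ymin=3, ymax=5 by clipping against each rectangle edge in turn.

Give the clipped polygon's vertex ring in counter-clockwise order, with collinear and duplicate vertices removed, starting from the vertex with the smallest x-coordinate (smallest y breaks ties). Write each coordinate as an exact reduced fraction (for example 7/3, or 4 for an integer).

Clipped polygon: [(59/10,5) (73/10,3) (68/7,3) (13,59/12) (13,5)]

1. After x ≥ 3: [(3,52/3) (3,64/7) (8,2) (20,9) (17,15) (5,20) (4,20)]
2. After x ≤ 13: [(3,52/3) (3,64/7) (8,2) (13,59/12) (13,50/3) (5,20) (4,20)]
3. After y ≥ 3: [(3,52/3) (3,64/7) (73/10,3) (68/7,3) (13,59/12) (13,50/3) (5,20) (4,20)]
4. After y ≤ 5: [(59/10,5) (73/10,3) (68/7,3) (13,59/12) (13,5)]
5. Canonical ring: [(59/10,5) (73/10,3) (68/7,3) (13,59/12) (13,5)]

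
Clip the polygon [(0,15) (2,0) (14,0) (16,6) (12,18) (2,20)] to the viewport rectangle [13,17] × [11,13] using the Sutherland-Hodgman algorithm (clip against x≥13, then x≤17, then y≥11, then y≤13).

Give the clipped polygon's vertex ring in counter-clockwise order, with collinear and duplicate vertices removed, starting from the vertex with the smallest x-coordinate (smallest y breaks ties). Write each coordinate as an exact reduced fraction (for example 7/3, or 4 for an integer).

Clipped polygon: [(13,11) (43/3,11) (41/3,13) (13,13)]

1. After x ≥ 13: [(13,0) (14,0) (16,6) (13,15)]
2. After x ≤ 17: [(13,0) (14,0) (16,6) (13,15)]
3. After y ≥ 11: [(13,11) (43/3,11) (13,15)]
4. After y ≤ 13: [(13,13) (13,11) (43/3,11) (41/3,13)]
5. Canonical ring: [(13,11) (43/3,11) (41/3,13) (13,13)]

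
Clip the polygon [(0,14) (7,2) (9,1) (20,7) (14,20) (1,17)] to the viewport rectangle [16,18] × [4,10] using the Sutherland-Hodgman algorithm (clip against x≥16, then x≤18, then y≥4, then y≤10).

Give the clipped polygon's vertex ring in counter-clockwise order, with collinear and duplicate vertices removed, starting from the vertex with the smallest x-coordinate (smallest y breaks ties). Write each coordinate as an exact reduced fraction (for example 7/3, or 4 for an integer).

1. After x ≥ 16: [(16,53/11) (20,7) (16,47/3)]
2. After x ≤ 18: [(16,53/11) (18,65/11) (18,34/3) (16,47/3)]
3. After y ≥ 4: [(16,53/11) (18,65/11) (18,34/3) (16,47/3)]
4. After y ≤ 10: [(16,10) (16,53/11) (18,65/11) (18,10)]
5. Canonical ring: [(16,53/11) (18,65/11) (18,10) (16,10)]

Clipped polygon: [(16,53/11) (18,65/11) (18,10) (16,10)]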